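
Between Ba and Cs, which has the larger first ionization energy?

Ba

Cs is in period 6, group 1; Ba is in period 6, group 2.
First ionization energy rises across a period (greater Z_eff holds electrons more tightly) and falls down a group (valence electrons are farther from the nucleus).
All lie in period 6, so first ionization energy increases left to right.
So Ba has the larger first ionization energy (Ba > Cs).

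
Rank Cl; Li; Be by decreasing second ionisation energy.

Li, Cl, Be

Consider each +1 ion: Cl⁺ still has 6 valence electrons; Li⁺ is the bare [He] core; Be⁺ still has 1 valence electron.
Pulling an electron out of a noble-gas core costs far more than removing a remaining valence electron, so Li sits at the high end of IE_2.
Valence configurations: Cl⁺ [Ne]3s²3p⁴, Be⁺ [He]2s¹.
Approximate IE_2 values (kJ/mol): Cl 2298, Li 7298, Be 1757.
Hence IE_2: Be < Cl < Li.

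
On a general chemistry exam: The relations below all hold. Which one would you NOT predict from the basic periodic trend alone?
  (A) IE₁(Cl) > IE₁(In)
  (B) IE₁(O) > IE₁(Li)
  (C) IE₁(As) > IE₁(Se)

The general trend: first ionization energy increases across a period and decreases down a group.
(A) Cl (period 3, group 17) vs In (period 5, group 13): the stated order agrees with the simple trend.
(B) O (period 2, group 16) vs Li (period 2, group 1): the stated order agrees with the simple trend.
(C) As (period 4, group 15) vs Se (period 4, group 16): the stated order contradicts the simple trend.
The exception is (C): Se (4p⁴) ionizes more easily than half-filled As (4p³).

(C)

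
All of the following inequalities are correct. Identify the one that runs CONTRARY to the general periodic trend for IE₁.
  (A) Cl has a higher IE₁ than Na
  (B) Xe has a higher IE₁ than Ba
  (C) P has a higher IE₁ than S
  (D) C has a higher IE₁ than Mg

(C)

The general trend: IE₁ increases across a period and decreases down a group.
(A) Cl (period 3, group 17) vs Na (period 3, group 1): the stated order agrees with the simple trend.
(B) Xe (period 5, group 18) vs Ba (period 6, group 2): the stated order agrees with the simple trend.
(C) P (period 3, group 15) vs S (period 3, group 16): the stated order contradicts the simple trend.
(D) C (period 2, group 14) vs Mg (period 3, group 2): the stated order agrees with the simple trend.
The exception is (C): S (3p⁴) ionizes more easily than half-filled P (3p³) because the paired 3p electron in S is pushed out by e⁻–e⁻ repulsion.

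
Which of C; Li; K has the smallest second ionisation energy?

C

Consider each +1 ion: C⁺ still has 3 valence electrons; Li⁺ is the bare [He] core; K⁺ is the bare [Ar] core.
Pulling an electron out of a noble-gas core costs far more than removing a remaining valence electron, so K and Li sit at the high end of IE_2.
Tabulated IE_2 (kJ/mol): C 2353, Li 7298, K 3052.
Putting it together, IE_2: C < K < Li.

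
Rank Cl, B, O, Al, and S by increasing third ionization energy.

Al < S < B < Cl < O

After 2 electrons have been removed, what remains? Cl²⁺ still has 5 valence electrons; B²⁺ still has 1 valence electron; O²⁺ still has 4 valence electrons; Al²⁺ still has 1 valence electron; S²⁺ still has 4 valence electrons.
All are still removing valence electrons, so compare the +2 ions as you would atoms: IE_3 generally rises across a period (higher Z_eff) and falls down a group (larger shell), subject to the usual subshell exceptions.
Valence configurations: Cl²⁺ [Ne]3s²3p³, B²⁺ [He]2s¹, O²⁺ [He]2s²2p², Al²⁺ [Ne]3s¹, S²⁺ [Ne]3s²3p².
Tabulated IE_3 (kJ/mol): Cl 3822, B 3660, O 5300, Al 2745, S 3357.
Putting it together, IE_3: Al < S < B < Cl < O.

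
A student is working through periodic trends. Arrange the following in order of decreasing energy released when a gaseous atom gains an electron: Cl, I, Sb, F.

F is in period 2, group 17; Cl is in period 3, group 17; Sb is in period 5, group 15; I is in period 5, group 17.
Atoms with high Z_eff and room in the valence shell (especially the halogens) have the most exothermic electron affinities.
Neither a single period nor a single group — weigh both effects.
I > Sb: I lies to the right of Sb in period 5, so the across-period effect alone puts I higher.
F > I: they share group 17; the group trend gives F the larger value.
Cl > F: this pair runs against the simple trend — see the exception note.
Note the exception: Cl has a higher electron affinity than F, contrary to the simple trend — F's small 2p subshell makes the incoming electron feel strong e⁻–e⁻ repulsion, so Cl actually releases more energy on gaining an electron.
For reference (kJ/mol): F 328, Cl 349, Sb 103, I 295.
So from highest to lowest: Cl > F > I > Sb.

Cl > F > I > Sb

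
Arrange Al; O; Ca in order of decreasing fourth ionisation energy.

IE_4 is the cost of taking one more electron from the +3 cation: Al³⁺ is the bare [Ne] core; O³⁺ still has 3 valence electrons; Ca³⁺ is already 1 electron into the core.
Usually core removal costs more than valence removal, but here the competition is close: a tightly held n=2 valence electron can cost more to remove than an n=3 core electron, so the actual values have to decide it.
The numbers (kJ/mol): Al 11577, O 7469, Ca 6491.
Overall IE_4 order: Ca < O < Al.

Al, O, Ca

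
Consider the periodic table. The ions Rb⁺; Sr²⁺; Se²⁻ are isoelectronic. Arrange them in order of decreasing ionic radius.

All of these have 36 electrons, so size is governed by nuclear charge alone: the more protons, the stronger the pull on the same electron cloud, and the smaller the ion.
Nuclear charges: Sr²⁺ (Z=38), Rb⁺ (Z=37), Se²⁻ (Z=34).
Largest to smallest: Se²⁻ > Rb⁺ > Sr²⁺.

Se²⁻, Rb⁺, Sr²⁺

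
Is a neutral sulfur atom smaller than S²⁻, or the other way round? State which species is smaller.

Forming S²⁻ adds 2 electrons to S. More electron–electron repulsion in the same shell, with unchanged nuclear charge, lets the cloud expand.
An anion is larger than its parent atom: S²⁻ > S.

S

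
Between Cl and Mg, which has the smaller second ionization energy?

Consider each +1 ion: Cl⁺ still has 6 valence electrons; Mg⁺ still has 1 valence electron.
All are still removing valence electrons, so compare the +1 ions as you would atoms: IE_2 generally rises across a period (higher Z_eff) and falls down a group (larger shell), subject to the usual subshell exceptions.
Valence configurations: Cl⁺ [Ne]3s²3p⁴, Mg⁺ [Ne]3s¹.
Tabulated IE_2 (kJ/mol): Cl 2298, Mg 1451.
Overall IE_2 order: Mg < Cl.

Mg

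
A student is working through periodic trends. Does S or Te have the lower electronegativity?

Te

S is in period 3, group 16; Te is in period 5, group 16.
Smaller atoms with higher effective nuclear charge are more electronegative.
All are in group 16, so electronegativity increases up the group.
So Te has the lower electronegativity (Te < S).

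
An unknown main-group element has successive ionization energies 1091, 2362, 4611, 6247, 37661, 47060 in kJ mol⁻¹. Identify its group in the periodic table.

Group 14

Look for the largest jump between consecutive ionization energies: IE5/IE4 ≈ 6.0, far larger than any earlier ratio.
That jump marks the point where a core electron is being removed. So the atom has 4 valence electrons.
A main-group element with 4 valence electrons is in group 14.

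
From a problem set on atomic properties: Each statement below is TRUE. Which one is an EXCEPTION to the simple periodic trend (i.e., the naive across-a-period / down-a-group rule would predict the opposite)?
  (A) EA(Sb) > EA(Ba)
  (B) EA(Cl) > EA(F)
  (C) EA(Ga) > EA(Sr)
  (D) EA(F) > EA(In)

The general trend: electron affinity increases across a period and decreases down a group.
(A) Sb (period 5, group 15) vs Ba (period 6, group 2): the stated order agrees with the simple trend.
(B) Cl (period 3, group 17) vs F (period 2, group 17): the stated order contradicts the simple trend.
(C) Ga (period 4, group 13) vs Sr (period 5, group 2): the stated order agrees with the simple trend.
(D) F (period 2, group 17) vs In (period 5, group 13): the stated order agrees with the simple trend.
The exception is (B): F's small 2p subshell makes the incoming electron feel strong e⁻–e⁻ repulsion, so Cl actually releases more energy on gaining an electron.

(B)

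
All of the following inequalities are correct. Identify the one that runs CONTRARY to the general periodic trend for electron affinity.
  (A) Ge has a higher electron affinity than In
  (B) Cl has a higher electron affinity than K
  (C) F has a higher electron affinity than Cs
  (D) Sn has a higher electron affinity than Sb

(D)

The general trend: electron affinity increases across a period and decreases down a group.
(A) Ge (period 4, group 14) vs In (period 5, group 13): the stated order agrees with the simple trend.
(B) Cl (period 3, group 17) vs K (period 4, group 1): the stated order agrees with the simple trend.
(C) F (period 2, group 17) vs Cs (period 6, group 1): the stated order agrees with the simple trend.
(D) Sn (period 5, group 14) vs Sb (period 5, group 15): the stated order contradicts the simple trend.
The exception is (D): adding an electron to Sb's half-filled 5p³ is unfavourable, so Sn has the more exothermic EA.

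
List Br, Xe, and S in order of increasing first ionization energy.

S < Br < Xe

S is in period 3, group 16; Br is in period 4, group 17; Xe is in period 5, group 18.
IE₁ increases left→right with effective nuclear charge and decreases top→bottom as the valence shell moves farther out.
A diagonal step moves right (one effect) and down (the opposite effect) at once.
Br > S: the two effects oppose for this pair; the across-period effect wins (1140 vs 1000 kJ/mol).
Xe > Br: the two effects oppose for this pair; the across-period effect wins (1170 vs 1140 kJ/mol).
Approximate values (kJ/mol): S 1000, Br 1140, Xe 1170.
So from lowest to highest: S < Br < Xe.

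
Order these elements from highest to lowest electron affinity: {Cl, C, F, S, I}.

Cl > F > I > S > C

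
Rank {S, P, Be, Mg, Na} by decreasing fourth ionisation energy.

The fourth ionization energy removes an electron from the +3 ion. For each element: S³⁺ still has 3 valence electrons; P³⁺ still has 2 valence electrons; Be³⁺ is already 1 electron into the core; Mg³⁺ is already 1 electron into the core; Na³⁺ is already 2 electrons into the core.
Pulling an electron out of a noble-gas core costs far more than removing a remaining valence electron, so Na, Mg and Be sit at the high end of IE_4.
Valence configurations: S³⁺ [Ne]3s²3p¹, P³⁺ [Ne]3s².
S³⁺ loses a lone 3p electron whereas P³⁺ must break into a filled 3s² pair, so IE_4(P) > IE_4(S) even though S has the higher nuclear charge.
The numbers (kJ/mol): S 4556, P 4964, Be 21007, Mg 10543, Na 9543.
Hence IE_4: S < P < Na < Mg < Be.

Be > Mg > Na > P > S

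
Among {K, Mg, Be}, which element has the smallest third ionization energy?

IE_3 is the cost of taking one more electron from the +2 cation: K²⁺ is already 1 electron into the core; Mg²⁺ is the bare [Ne] core; Be²⁺ is the bare [He] core.
All of these are removing an electron from a noble-gas core or deeper; the smaller core (lower principal quantum number) is held far more tightly, and within a period the higher nuclear charge binds the same core more tightly.
The numbers (kJ/mol): K 4420, Mg 7733, Be 14849.
Putting it together, IE_3: K < Mg < Be.

K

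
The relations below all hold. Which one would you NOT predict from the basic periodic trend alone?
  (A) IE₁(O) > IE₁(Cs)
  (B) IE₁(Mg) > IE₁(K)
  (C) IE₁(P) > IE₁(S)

(C)

The general trend: IE₁ increases across a period and decreases down a group.
(A) O (period 2, group 16) vs Cs (period 6, group 1): the stated order agrees with the simple trend.
(B) Mg (period 3, group 2) vs K (period 4, group 1): the stated order agrees with the simple trend.
(C) P (period 3, group 15) vs S (period 3, group 16): the stated order contradicts the simple trend.
The exception is (C): S (3p⁴) ionizes more easily than half-filled P (3p³) because the paired 3p electron in S is pushed out by e⁻–e⁻ repulsion.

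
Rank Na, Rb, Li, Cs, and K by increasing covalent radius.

Li, Na, K, Rb, Cs

Radius decreases left→right (rising Z_eff, same n) and increases top→bottom (higher n).
All are in group 1, so atomic radius increases down the group.
So from smallest to largest: Li < Na < K < Rb < Cs.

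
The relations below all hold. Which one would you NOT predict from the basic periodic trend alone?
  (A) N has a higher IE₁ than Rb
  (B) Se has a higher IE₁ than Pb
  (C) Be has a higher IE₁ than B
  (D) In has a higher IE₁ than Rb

The general trend: IE₁ increases across a period and decreases down a group.
(A) N (period 2, group 15) vs Rb (period 5, group 1): the stated order agrees with the simple trend.
(B) Se (period 4, group 16) vs Pb (period 6, group 14): the stated order agrees with the simple trend.
(C) Be (period 2, group 2) vs B (period 2, group 13): the stated order contradicts the simple trend.
(D) In (period 5, group 13) vs Rb (period 5, group 1): the stated order agrees with the simple trend.
The exception is (C): removing B's lone 2p electron is easier than breaking Be's filled 2s².

(C)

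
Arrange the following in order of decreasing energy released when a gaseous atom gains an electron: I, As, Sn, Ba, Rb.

As is in period 4, group 15; Rb is in period 5, group 1; Sn is in period 5, group 14; I is in period 5, group 17; Ba is in period 6, group 2.
Electron affinity generally becomes more exothermic across a period toward the halogens and less exothermic down a group.
Neither a single period nor a single group — weigh both effects.
Rb > Ba: period and group pull opposite ways; the down-group shift dominates (47 vs 14 kJ/mol).
As > Rb: relative to Rb, both the across-period and down-group shifts push As's electron affinity up.
Sn > As: this pair runs against the simple trend — see the exception note.
I > Sn: I lies to the right of Sn in period 5, so the across-period effect alone puts I higher.
Note the exception: Sn has a higher electron affinity than As, contrary to the simple trend — adding an electron to As's half-filled np³ subshell costs electron-pairing energy.
Tabulated electron affinity (kJ/mol): As 78, Rb 47, Sn 107, I 295, Ba 14.
So from highest to lowest: I > Sn > As > Rb > Ba.

I > Sn > As > Rb > Ba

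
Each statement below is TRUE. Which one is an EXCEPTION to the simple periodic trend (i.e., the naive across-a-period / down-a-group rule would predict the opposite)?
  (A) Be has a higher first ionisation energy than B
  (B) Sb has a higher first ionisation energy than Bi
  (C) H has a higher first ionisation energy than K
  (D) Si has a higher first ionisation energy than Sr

(A)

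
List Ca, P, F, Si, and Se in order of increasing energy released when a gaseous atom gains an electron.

Ca < P < Si < Se < F

F is in period 2, group 17; Si is in period 3, group 14; P is in period 3, group 15; Ca is in period 4, group 2; Se is in period 4, group 16.
Atoms with high Z_eff and room in the valence shell (especially the halogens) have the most exothermic electron affinities.
Here both period and group differ, so the two effects have to be weighed against each other.
P > Ca: relative to Ca, both the across-period and down-group shifts push P's electron affinity up.
Si > P: this pair runs against the simple trend — see the exception note.
Se > Si: period and group pull opposite ways; the across-period shift dominates (195 vs 134 kJ/mol).
F > Se: both effects reinforce here, so F is clearly the higher of the two.
Note the exception: Si has a higher electron affinity than P, contrary to the simple trend — adding an electron to P's half-filled 3p³ is unfavourable, so Si (3p²) has the more exothermic EA.
For reference (kJ/mol): F 328, Si 134, P 72, Ca 2, Se 195.
So from lowest to highest: Ca < P < Si < Se < F.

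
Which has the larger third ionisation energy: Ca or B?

Ca

IE_3 is the cost of taking one more electron from the +2 cation: Ca²⁺ is the bare [Ar] core; B²⁺ still has 1 valence electron.
Pulling an electron out of a noble-gas core costs far more than removing a remaining valence electron, so Ca sits at the high end of IE_3.
The numbers (kJ/mol): Ca 4912, B 3660.
Hence IE_3: B < Ca.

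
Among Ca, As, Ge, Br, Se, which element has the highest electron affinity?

Adding an electron releases more energy for atoms nearer the top right (short of the noble gases).
All lie in period 4; the across-period trend (electron affinity increases left to right) applies, with the exception below.
Note the exception: Ge has a higher electron affinity than As, contrary to the simple trend — adding an electron to As's half-filled 4p³ is unfavourable, so Ge (4p²) has the more exothermic EA.
Approximate values (kJ/mol): Ca 2, Ge 119, As 78, Se 195, Br 325.
The highest electron affinity among these belongs to Br.

Br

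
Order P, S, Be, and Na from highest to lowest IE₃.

Be > Na > S > P

The third ionization energy removes an electron from the +2 ion. For each element: P²⁺ still has 3 valence electrons; S²⁺ still has 4 valence electrons; Be²⁺ is the bare [He] core; Na²⁺ is already 1 electron into the core.
Pulling an electron out of a noble-gas core costs far more than removing a remaining valence electron, so Na and Be sit at the high end of IE_3.
Valence configurations: P²⁺ [Ne]3s²3p¹, S²⁺ [Ne]3s²3p².
Approximate IE_3 values (kJ/mol): P 2914, S 3357, Be 14849, Na 6910.
Putting it together, IE_3: P < S < Na < Be.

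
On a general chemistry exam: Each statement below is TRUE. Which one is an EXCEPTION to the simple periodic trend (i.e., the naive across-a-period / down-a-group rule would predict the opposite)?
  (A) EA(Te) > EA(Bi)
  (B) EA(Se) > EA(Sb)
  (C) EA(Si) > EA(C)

The general trend: electron affinity increases across a period and decreases down a group.
(A) Te (period 5, group 16) vs Bi (period 6, group 15): the stated order agrees with the simple trend.
(B) Se (period 4, group 16) vs Sb (period 5, group 15): the stated order agrees with the simple trend.
(C) Si (period 3, group 14) vs C (period 2, group 14): the stated order contradicts the simple trend.
The exception is (C): Si's larger, more diffuse 3p orbitals accept an added electron slightly more readily than C's compact 2p.

(C)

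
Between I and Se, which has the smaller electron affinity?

Se is in period 4, group 16; I is in period 5, group 17.
Adding an electron releases more energy for atoms nearer the top right (short of the noble gases).
A diagonal step moves right (one effect) and down (the opposite effect) at once.
I > Se: the two effects oppose for this pair; the across-period effect wins (295 vs 195 kJ/mol).
Tabulated electron affinity (kJ/mol): Se 195, I 295.
So Se has the smaller electron affinity (Se < I).

Se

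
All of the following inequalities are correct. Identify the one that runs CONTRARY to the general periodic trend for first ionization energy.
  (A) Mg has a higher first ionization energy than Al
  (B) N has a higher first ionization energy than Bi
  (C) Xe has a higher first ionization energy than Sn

The general trend: first ionization energy increases across a period and decreases down a group.
(A) Mg (period 3, group 2) vs Al (period 3, group 13): the stated order contradicts the simple trend.
(B) N (period 2, group 15) vs Bi (period 6, group 15): the stated order agrees with the simple trend.
(C) Xe (period 5, group 18) vs Sn (period 5, group 14): the stated order agrees with the simple trend.
The exception is (A): Al's single 3p electron is easier to remove than one from Mg's filled 3s².

(A)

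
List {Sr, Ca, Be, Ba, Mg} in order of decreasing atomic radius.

Be is in period 2, group 2; Mg is in period 3, group 2; Ca is in period 4, group 2; Sr is in period 5, group 2; Ba is in period 6, group 2.
Moving right in a period, electrons are added to the same shell under a stronger nuclear pull, so atoms get smaller; moving down, a new shell is opened and atoms get larger.
All are in group 2, so atomic radius increases down the group.
So from largest to smallest: Ba > Sr > Ca > Mg > Be.

Ba > Sr > Ca > Mg > Be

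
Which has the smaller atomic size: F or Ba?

F

Atomic radius shrinks across a period as nuclear charge pulls the same shell inward, and grows down a group as new shells are added.
Here both period and group differ, so the two effects have to be weighed against each other.
Ba > F: both effects reinforce here, so Ba is clearly the larger of the two.
Approximate values (pm): F 64, Ba 196.
So F has the smaller atomic size (F < Ba).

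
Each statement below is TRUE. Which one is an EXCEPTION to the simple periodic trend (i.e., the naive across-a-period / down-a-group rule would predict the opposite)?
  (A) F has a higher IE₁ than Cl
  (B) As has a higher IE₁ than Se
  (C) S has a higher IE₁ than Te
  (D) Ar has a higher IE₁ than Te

(B)

The general trend: IE₁ increases across a period and decreases down a group.
(A) F (period 2, group 17) vs Cl (period 3, group 17): the stated order agrees with the simple trend.
(B) As (period 4, group 15) vs Se (period 4, group 16): the stated order contradicts the simple trend.
(C) S (period 3, group 16) vs Te (period 5, group 16): the stated order agrees with the simple trend.
(D) Ar (period 3, group 18) vs Te (period 5, group 16): the stated order agrees with the simple trend.
The exception is (B): Se (4p⁴) ionizes more easily than half-filled As (4p³).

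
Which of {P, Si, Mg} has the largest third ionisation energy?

IE_3 is the cost of taking one more electron from the +2 cation: P²⁺ still has 3 valence electrons; Si²⁺ still has 2 valence electrons; Mg²⁺ is the bare [Ne] core.
Pulling an electron out of a noble-gas core costs far more than removing a remaining valence electron, so Mg sits at the high end of IE_3.
Valence configurations: P²⁺ [Ne]3s²3p¹, Si²⁺ [Ne]3s².
P²⁺ loses a lone 3p electron whereas Si²⁺ must break into a filled 3s² pair, so IE_3(Si) > IE_3(P) even though P has the higher nuclear charge.
Tabulated IE_3 (kJ/mol): P 2914, Si 3232, Mg 7733.
Overall IE_3 order: P < Si < Mg.

Mg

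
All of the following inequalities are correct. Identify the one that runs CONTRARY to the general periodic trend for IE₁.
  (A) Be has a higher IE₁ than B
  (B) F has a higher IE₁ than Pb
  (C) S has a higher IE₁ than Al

(A)

The general trend: IE₁ increases across a period and decreases down a group.
(A) Be (period 2, group 2) vs B (period 2, group 13): the stated order contradicts the simple trend.
(B) F (period 2, group 17) vs Pb (period 6, group 14): the stated order agrees with the simple trend.
(C) S (period 3, group 16) vs Al (period 3, group 13): the stated order agrees with the simple trend.
The exception is (A): removing B's lone 2p electron is easier than breaking Be's filled 2s².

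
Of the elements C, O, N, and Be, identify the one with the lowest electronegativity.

Atoms toward the upper right of the periodic table pull bonding electrons most strongly.
All lie in period 2, so electronegativity increases left to right.
The lowest electronegativity among these belongs to Be.

Be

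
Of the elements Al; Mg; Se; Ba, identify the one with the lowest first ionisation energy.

Ba

IE₁ increases left→right with effective nuclear charge and decreases top→bottom as the valence shell moves farther out.
Here both period and group differ, so the two effects have to be weighed against each other.
Al > Ba: relative to Ba, both the across-period and down-group shifts push Al's first ionization energy up.
Mg > Al: this pair runs against the simple trend — see the exception note.
Se > Mg: the two effects oppose for this pair; the across-period effect wins (941 vs 738 kJ/mol).
Note the exception: Mg has a higher first ionization energy than Al, contrary to the simple trend — Al's single 3p electron is easier to remove than one from Mg's filled 3s².
Approximate values (kJ/mol): Mg 738, Al 578, Se 941, Ba 503.
The lowest first ionisation energy among these belongs to Ba.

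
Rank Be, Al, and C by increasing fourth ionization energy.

C, Al, Be

Consider each +3 ion: Be³⁺ is already 1 electron into the core; Al³⁺ is the bare [Ne] core; C³⁺ still has 1 valence electron.
Pulling an electron out of a noble-gas core costs far more than removing a remaining valence electron, so Al and Be sit at the high end of IE_4.
Approximate IE_4 values (kJ/mol): Be 21007, Al 11577, C 6223.
Overall IE_4 order: C < Al < Be.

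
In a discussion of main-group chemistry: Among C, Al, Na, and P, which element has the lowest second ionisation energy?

IE_2 is the cost of taking one more electron from the +1 cation: C⁺ still has 3 valence electrons; Al⁺ still has 2 valence electrons; Na⁺ is the bare [Ne] core; P⁺ still has 4 valence electrons.
Core electrons are held far more tightly than valence electrons, so Na tops the IE_2 order.
Valence configurations: C⁺ [He]2s²2p¹, Al⁺ [Ne]3s², P⁺ [Ne]3s²3p².
Tabulated IE_2 (kJ/mol): C 2353, Al 1817, Na 4562, P 1907.
Overall IE_2 order: Al < P < C < Na.

Al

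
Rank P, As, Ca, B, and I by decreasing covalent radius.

Ca > I > As > P > B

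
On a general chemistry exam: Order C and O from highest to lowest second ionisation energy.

O > C

IE_2 is the cost of taking one more electron from the +1 cation: C⁺ still has 3 valence electrons; O⁺ still has 5 valence electrons.
All are still removing valence electrons, so compare the +1 ions as you would atoms: IE_2 generally rises across a period (higher Z_eff) and falls down a group (larger shell), subject to the usual subshell exceptions.
Valence configurations: C⁺ [He]2s²2p¹, O⁺ [He]2s²2p³.
Tabulated IE_2 (kJ/mol): C 2353, O 3388.
So the second ionization energies run C < O.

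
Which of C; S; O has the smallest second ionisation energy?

IE_2 is the cost of taking one more electron from the +1 cation: C⁺ still has 3 valence electrons; S⁺ still has 5 valence electrons; O⁺ still has 5 valence electrons.
All are still removing valence electrons, so compare the +1 ions as you would atoms: IE_2 generally rises across a period (higher Z_eff) and falls down a group (larger shell), subject to the usual subshell exceptions.
Valence configurations: C⁺ [He]2s²2p¹, S⁺ [Ne]3s²3p³, O⁺ [He]2s²2p³.
Approximate IE_2 values (kJ/mol): C 2353, S 2252, O 3388.
So the second ionization energies run S < C < O.

S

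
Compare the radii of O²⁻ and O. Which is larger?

Forming O²⁻ adds 2 electrons to O. More electron–electron repulsion in the same shell, with unchanged nuclear charge, lets the cloud expand.
An anion is larger than its parent atom: O²⁻ > O.

O²⁻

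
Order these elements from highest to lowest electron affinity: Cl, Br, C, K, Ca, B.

B is in period 2, group 13; C is in period 2, group 14; Cl is in period 3, group 17; K is in period 4, group 1; Ca is in period 4, group 2; Br is in period 4, group 17.
EA tends to increase across a period and decrease down a group, though the pattern is less regular than for IE or radius.
These span different periods and groups, so the two trends combine.
B > Ca: relative to Ca, both the across-period and down-group shifts push B's electron affinity up.
K > B: this pair runs against the simple trend — see the exception note.
C > K: both effects reinforce here, so C is clearly the higher of the two.
Br > C: period and group pull opposite ways; the across-period shift dominates (325 vs 122 kJ/mol).
Cl > Br: Cl sits above Br in group 17, so the down-group effect alone puts Cl higher.
Note the exception: K has a higher electron affinity than B, contrary to the simple trend — B's ns²np¹ configuration gives only a small electron affinity — the sparsely filled np subshell binds an added electron weakly.
Note the exception: K has a higher electron affinity than Ca, contrary to the simple trend — adding an electron to Ca (ns²) has to open a new, higher-energy np subshell, which is unfavourable.
For reference (kJ/mol): B 27, C 122, Cl 349, K 48, Ca 2, Br 325.
So from highest to lowest: Cl > Br > C > K > B > Ca.

Cl > Br > C > K > B > Ca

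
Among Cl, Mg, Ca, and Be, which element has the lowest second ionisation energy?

Consider each +1 ion: Cl⁺ still has 6 valence electrons; Mg⁺ still has 1 valence electron; Ca⁺ still has 1 valence electron; Be⁺ still has 1 valence electron.
All are still removing valence electrons, so compare the +1 ions as you would atoms: IE_2 generally rises across a period (higher Z_eff) and falls down a group (larger shell), subject to the usual subshell exceptions.
Valence configurations: Cl⁺ [Ne]3s²3p⁴, Mg⁺ [Ne]3s¹, Ca⁺ [Ar]4s¹, Be⁺ [He]2s¹.
Approximate IE_2 values (kJ/mol): Cl 2298, Mg 1451, Ca 1145, Be 1757.
Hence IE_2: Ca < Mg < Be < Cl.

Ca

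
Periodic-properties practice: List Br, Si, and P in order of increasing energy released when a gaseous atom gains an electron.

P < Si < Br

Si is in period 3, group 14; P is in period 3, group 15; Br is in period 4, group 17.
Adding an electron releases more energy for atoms nearer the top right (short of the noble gases).
Neither a single period nor a single group — weigh both effects.
Si > P: this pair runs against the simple trend — see the exception note.
Br > Si: the two effects oppose for this pair; the across-period effect wins (325 vs 134 kJ/mol).
Note the exception: Si has a higher electron affinity than P, contrary to the simple trend — adding an electron to P's half-filled 3p³ is unfavourable, so Si (3p²) has the more exothermic EA.
Tabulated electron affinity (kJ/mol): Si 134, P 72, Br 325.
So from lowest to highest: P < Si < Br.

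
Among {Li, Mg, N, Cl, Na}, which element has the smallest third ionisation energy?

Cl

IE_3 is the cost of taking one more electron from the +2 cation: Li²⁺ is already 1 electron into the core; Mg²⁺ is the bare [Ne] core; N²⁺ still has 3 valence electrons; Cl²⁺ still has 5 valence electrons; Na²⁺ is already 1 electron into the core.
Core electrons are held far more tightly than valence electrons, so Na, Mg and Li top the IE_3 order.
Valence configurations: N²⁺ [He]2s²2p¹, Cl²⁺ [Ne]3s²3p³.
Tabulated IE_3 (kJ/mol): Li 11815, Mg 7733, N 4578, Cl 3822, Na 6910.
Overall IE_3 order: Cl < N < Na < Mg < Li.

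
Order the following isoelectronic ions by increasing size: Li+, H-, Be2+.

All of these have 2 electrons, so size is governed by nuclear charge alone: the more protons, the stronger the pull on the same electron cloud, and the smaller the ion.
Nuclear charges: Be2+ (Z=4), Li+ (Z=3), H- (Z=1).
Smallest to largest: Be2+ < Li+ < H-.

Be2+ < Li+ < H-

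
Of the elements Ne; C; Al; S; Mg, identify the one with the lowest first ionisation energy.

C is in period 2, group 14; Ne is in period 2, group 18; Mg is in period 3, group 2; Al is in period 3, group 13; S is in period 3, group 16.
Removing the outermost electron gets harder across a period and easier down a group.
Here both period and group differ, so the two effects have to be weighed against each other.
Mg > Al: this pair runs against the simple trend — see the exception note.
S > Mg: S lies to the right of Mg in period 3, so the across-period effect alone puts S higher.
C > S: the two effects oppose for this pair; the down-group effect wins (1086 vs 1000 kJ/mol).
Ne > C: both are in period 2; the period trend gives Ne the larger value.
Note the exception: Mg has a higher first ionization energy than Al, contrary to the simple trend — Al's single 3p electron is easier to remove than one from Mg's filled 3s².
Tabulated first ionization energy (kJ/mol): C 1086, Ne 2081, Mg 738, Al 578, S 1000.
The lowest first ionisation energy among these belongs to Al.

Al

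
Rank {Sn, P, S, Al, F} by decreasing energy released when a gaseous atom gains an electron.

F is in period 2, group 17; Al is in period 3, group 13; P is in period 3, group 15; S is in period 3, group 16; Sn is in period 5, group 14.
Adding an electron releases more energy for atoms nearer the top right (short of the noble gases).
Here both period and group differ, so the two effects have to be weighed against each other.
P > Al: both are in period 3; the period trend gives P the larger value.
Sn > P: this pair runs against the simple trend — see the exception note.
S > Sn: relative to Sn, both the across-period and down-group shifts push S's electron affinity up.
F > S: relative to S, both the across-period and down-group shifts push F's electron affinity up.
Note the exception: Sn has a higher electron affinity than P, contrary to the simple trend — adding an electron to P's half-filled np³ subshell costs electron-pairing energy.
For reference (kJ/mol): F 328, Al 42, P 72, S 200, Sn 107.
So from highest to lowest: F > S > Sn > P > Al.

F > S > Sn > P > Al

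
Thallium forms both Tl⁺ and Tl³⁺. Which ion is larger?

Tl⁺

Both ions have Z = 81 protons, but Tl³⁺ has lost more electrons, so its remaining electrons feel a larger effective nuclear charge per electron and are pulled in more tightly.
Higher positive charge → smaller ion, so Tl⁺ > Tl³⁺.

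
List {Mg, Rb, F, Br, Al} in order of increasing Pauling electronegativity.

Rb < Mg < Al < Br < F

F is in period 2, group 17; Mg is in period 3, group 2; Al is in period 3, group 13; Br is in period 4, group 17; Rb is in period 5, group 1.
EN rises left→right (higher Z_eff, smaller atoms) and falls top→bottom (larger, more shielded atoms).
These span different periods and groups, so the two trends combine.
Mg > Rb: relative to Rb, both the across-period and down-group shifts push Mg's electronegativity up.
Al > Mg: Al lies to the right of Mg in period 3, so the across-period effect alone puts Al higher.
Br > Al: the two effects oppose for this pair; the across-period effect wins (2.96 vs 1.61).
F > Br: they share group 17; the group trend gives F the larger value.
Approximate values (Pauling): F 3.98, Mg 1.31, Al 1.61, Br 2.96, Rb 0.82.
So from lowest to highest: Rb < Mg < Al < Br < F.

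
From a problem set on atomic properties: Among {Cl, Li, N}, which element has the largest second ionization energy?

Li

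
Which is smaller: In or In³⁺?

In³⁺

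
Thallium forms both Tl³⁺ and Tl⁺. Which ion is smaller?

Both ions have Z = 81 protons, but Tl³⁺ has lost more electrons, so its remaining electrons feel a larger effective nuclear charge per electron and are pulled in more tightly.
Higher positive charge → smaller ion, so Tl⁺ > Tl³⁺.

Tl³⁺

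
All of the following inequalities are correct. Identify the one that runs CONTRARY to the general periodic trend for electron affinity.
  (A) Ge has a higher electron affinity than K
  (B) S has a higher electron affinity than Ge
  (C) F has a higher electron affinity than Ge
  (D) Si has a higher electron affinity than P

(D)

The general trend: electron affinity increases across a period and decreases down a group.
(A) Ge (period 4, group 14) vs K (period 4, group 1): the stated order agrees with the simple trend.
(B) S (period 3, group 16) vs Ge (period 4, group 14): the stated order agrees with the simple trend.
(C) F (period 2, group 17) vs Ge (period 4, group 14): the stated order agrees with the simple trend.
(D) Si (period 3, group 14) vs P (period 3, group 15): the stated order contradicts the simple trend.
The exception is (D): adding an electron to P's half-filled 3p³ is unfavourable, so Si (3p²) has the more exothermic EA.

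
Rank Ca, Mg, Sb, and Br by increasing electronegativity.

Ca < Mg < Sb < Br

Mg is in period 3, group 2; Ca is in period 4, group 2; Br is in period 4, group 17; Sb is in period 5, group 15.
Electronegativity increases across a period and decreases down a group, tracking effective nuclear charge and atomic size.
These span different periods and groups, so the two trends combine.
Mg > Ca: Mg sits above Ca in group 2, so the down-group effect alone puts Mg higher.
Sb > Mg: the two effects oppose for this pair; the across-period effect wins (2.05 vs 1.31).
Br > Sb: both effects reinforce here, so Br is clearly the higher of the two.
Approximate values (Pauling): Mg 1.31, Ca 1.00, Br 2.96, Sb 2.05.
So from lowest to highest: Ca < Mg < Sb < Br.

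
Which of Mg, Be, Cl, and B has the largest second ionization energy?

B

Consider each +1 ion: Mg⁺ still has 1 valence electron; Be⁺ still has 1 valence electron; Cl⁺ still has 6 valence electrons; B⁺ still has 2 valence electrons.
All are still removing valence electrons, so compare the +1 ions as you would atoms: IE_2 generally rises across a period (higher Z_eff) and falls down a group (larger shell), subject to the usual subshell exceptions.
Valence configurations: Mg⁺ [Ne]3s¹, Be⁺ [He]2s¹, Cl⁺ [Ne]3s²3p⁴, B⁺ [He]2s².
Approximate IE_2 values (kJ/mol): Mg 1451, Be 1757, Cl 2298, B 2427.
Overall IE_2 order: Mg < Be < Cl < B.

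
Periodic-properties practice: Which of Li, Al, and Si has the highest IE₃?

Consider each +2 ion: Li²⁺ is already 1 electron into the core; Al²⁺ still has 1 valence electron; Si²⁺ still has 2 valence electrons.
Breaking into a closed-shell core is much more expensive than removing a leftover valence electron — Li has the largest IE_3 here.
Valence configurations: Al²⁺ [Ne]3s¹, Si²⁺ [Ne]3s².
Tabulated IE_3 (kJ/mol): Li 11815, Al 2745, Si 3232.
So the third ionization energies run Al < Si < Li.

Li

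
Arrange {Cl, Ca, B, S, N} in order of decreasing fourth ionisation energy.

B > N > Ca > Cl > S

The fourth ionization energy removes an electron from the +3 ion. For each element: Cl³⁺ still has 4 valence electrons; Ca³⁺ is already 1 electron into the core; B³⁺ is the bare [He] core; S³⁺ still has 3 valence electrons; N³⁺ still has 2 valence electrons.
Usually core removal costs more than valence removal, but here the competition is close: a tightly held n=2 valence electron can cost more to remove than an n=3 core electron, so the actual values have to decide it.
Valence configurations: Cl³⁺ [Ne]3s²3p², S³⁺ [Ne]3s²3p¹, N³⁺ [He]2s².
Approximate IE_4 values (kJ/mol): Cl 5159, Ca 6491, B 25026, S 4556, N 7475.
Hence IE_4: S < Cl < Ca < N < B.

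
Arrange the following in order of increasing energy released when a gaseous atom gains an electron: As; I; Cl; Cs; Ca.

Ca, Cs, As, I, Cl

Atoms with high Z_eff and room in the valence shell (especially the halogens) have the most exothermic electron affinities.
These span different periods and groups, so the two trends combine.
Cs > Ca: this pair runs against the simple trend — see the exception note.
As > Cs: both effects reinforce here, so As is clearly the higher of the two.
I > As: the two effects oppose for this pair; the across-period effect wins (295 vs 78 kJ/mol).
Cl > I: they share group 17; the group trend gives Cl the larger value.
Note the exception: Cs has a higher electron affinity than Ca, contrary to the simple trend — adding an electron to Ca (ns²) has to open a new, higher-energy np subshell, which is unfavourable.
For reference (kJ/mol): Cl 349, Ca 2, As 78, I 295, Cs 46.
So from lowest to highest: Ca < Cs < As < I < Cl.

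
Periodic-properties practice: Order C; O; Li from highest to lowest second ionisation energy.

Li > O > C

Consider each +1 ion: C⁺ still has 3 valence electrons; O⁺ still has 5 valence electrons; Li⁺ is the bare [He] core.
Pulling an electron out of a noble-gas core costs far more than removing a remaining valence electron, so Li sits at the high end of IE_2.
Valence configurations: C⁺ [He]2s²2p¹, O⁺ [He]2s²2p³.
Tabulated IE_2 (kJ/mol): C 2353, O 3388, Li 7298.
Putting it together, IE_2: C < O < Li.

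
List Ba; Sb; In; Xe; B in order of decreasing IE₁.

Xe > Sb > B > In > Ba

Across a period the outer electron is held more tightly (higher IE₁); down a group it sits in a higher shell, more shielded, and comes off more easily.
Here both period and group differ, so the two effects have to be weighed against each other.
In > Ba: relative to Ba, both the across-period and down-group shifts push In's first ionization energy up.
B > In: they share group 13; the group trend gives B the larger value.
Sb > B: the two effects oppose for this pair; the across-period effect wins (831 vs 801 kJ/mol).
Xe > Sb: both are in period 5; the period trend gives Xe the larger value.
For reference (kJ/mol): B 801, In 558, Sb 831, Xe 1170, Ba 503.
So from highest to lowest: Xe > Sb > B > In > Ba.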